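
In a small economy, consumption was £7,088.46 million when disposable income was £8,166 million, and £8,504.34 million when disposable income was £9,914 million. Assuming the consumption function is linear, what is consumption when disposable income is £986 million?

MPC = (8504.34 − 7088.46)/(9914 − 8166) = 1415.88/1748 = 0.81
a = 7088.46 − 0.81(8166) = 7088.46 − 6614.46 = 474
C = 474 + 0.81(986) = 474 + 798.66 = 1272.66

C = 1272.66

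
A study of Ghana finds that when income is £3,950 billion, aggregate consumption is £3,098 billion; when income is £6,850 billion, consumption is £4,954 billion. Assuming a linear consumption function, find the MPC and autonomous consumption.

MPC = ΔC/ΔY = (4954 − 3098)/(6850 − 3950) = 1856/2900 = 0.64
a = C − MPC·Y = 3098 − 0.64(3950) = 3098 − 2528 = 570

MPC = 0.64; a = 570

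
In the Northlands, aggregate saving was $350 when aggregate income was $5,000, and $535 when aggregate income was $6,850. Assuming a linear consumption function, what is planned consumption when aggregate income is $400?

MPS = ΔS/ΔY = (535 − 350)/(6850 − 5000) = 185/1850 = 0.1
MPC = 1 − MPS = 0.9
Autonomous saving = 350 − 0.1(5000) = -150, so a = 150
C = 150 + 0.9(400) = 150 + 360 = 510

C = 510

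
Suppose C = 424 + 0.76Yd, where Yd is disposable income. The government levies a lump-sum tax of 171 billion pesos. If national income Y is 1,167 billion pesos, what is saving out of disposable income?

Yd = Y − T = 1167 − 171 = 996
C = 424 + 0.76(996) = 424 + 756.96 = 1180.96
S = Yd − C = 996 − 1180.96 = -184.96

S = -184.96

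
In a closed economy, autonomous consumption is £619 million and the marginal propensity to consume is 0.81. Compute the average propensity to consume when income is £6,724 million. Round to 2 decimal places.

C = 619 + 0.81(6724) = 6065.44
APC = C/Y = 6065.44/6724 = 0.90

APC = 0.90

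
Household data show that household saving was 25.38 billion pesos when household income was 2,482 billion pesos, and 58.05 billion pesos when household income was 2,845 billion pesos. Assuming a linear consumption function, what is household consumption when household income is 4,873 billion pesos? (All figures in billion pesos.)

MPS = ΔS/ΔY = (58.05 − 25.38)/(2845 − 2482) = 32.67/363 = 0.09
MPC = 1 − MPS = 0.91
Autonomous saving = 25.38 − 0.09(2482) = -198, so a = 198
C = 198 + 0.91(4873) = 198 + 4434.43 = 4632.43

C = 4632.43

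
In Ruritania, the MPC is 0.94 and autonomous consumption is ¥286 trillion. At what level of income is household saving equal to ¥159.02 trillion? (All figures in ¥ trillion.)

Y = 7417

S = Y − C = -286 + 0.06Y
-286 + 0.06Y = 159.02, so 0.06Y = 445.02 and Y = 7417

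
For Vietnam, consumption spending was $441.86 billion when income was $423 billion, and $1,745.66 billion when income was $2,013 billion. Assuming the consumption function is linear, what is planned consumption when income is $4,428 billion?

MPC = (1745.66 − 441.86)/(2013 − 423) = 1303.8/1590 = 0.82
a = 441.86 − 0.82(423) = 441.86 − 346.86 = 95
C = 95 + 0.82(4428) = 95 + 3630.96 = 3725.96

C = 3725.96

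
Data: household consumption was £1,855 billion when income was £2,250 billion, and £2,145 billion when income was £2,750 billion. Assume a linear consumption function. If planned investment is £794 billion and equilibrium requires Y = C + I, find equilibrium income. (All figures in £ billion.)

MPC = (2145 − 1855)/(2750 − 2250) = 290/500 = 0.58
a = 1855 − 0.58(2250) = 550
Equilibrium: Y = 550 + 0.58Y + 794
0.42Y = 1344, so Y = 1344/0.42 = 3200

Y = 3200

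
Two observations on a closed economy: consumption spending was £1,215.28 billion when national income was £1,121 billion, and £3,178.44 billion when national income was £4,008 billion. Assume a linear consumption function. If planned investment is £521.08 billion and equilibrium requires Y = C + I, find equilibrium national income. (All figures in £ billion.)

Y = 3044

MPC = (3178.44 − 1215.28)/(4008 − 1121) = 1963.16/2887 = 0.68
a = 1215.28 − 0.68(1121) = 453
Equilibrium: Y = 453 + 0.68Y + 521.08
0.32Y = 974.08, so Y = 974.08/0.32 = 3044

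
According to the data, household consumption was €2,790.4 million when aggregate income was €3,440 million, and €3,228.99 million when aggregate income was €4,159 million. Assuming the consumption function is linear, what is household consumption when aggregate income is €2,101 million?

C = 1973.61

MPC = (3228.99 − 2790.4)/(4159 − 3440) = 438.59/719 = 0.61
a = 2790.4 − 0.61(3440) = 2790.4 − 2098.4 = 692
C = 692 + 0.61(2101) = 692 + 1281.61 = 1973.61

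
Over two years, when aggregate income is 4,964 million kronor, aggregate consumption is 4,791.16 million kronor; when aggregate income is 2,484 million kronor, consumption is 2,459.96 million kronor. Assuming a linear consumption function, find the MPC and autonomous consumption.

MPC = ΔC/ΔY = (4791.16 − 2459.96)/(4964 − 2484) = 2331.2/2480 = 0.94
a = C − MPC·Y = 2459.96 − 0.94(2484) = 2459.96 − 2334.96 = 125

MPC = 0.94; a = 125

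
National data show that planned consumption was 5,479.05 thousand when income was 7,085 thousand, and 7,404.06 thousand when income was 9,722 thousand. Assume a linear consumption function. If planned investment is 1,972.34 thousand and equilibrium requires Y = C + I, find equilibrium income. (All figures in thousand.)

Y = 8442

MPC = (7404.06 − 5479.05)/(9722 − 7085) = 1925.01/2637 = 0.73
a = 5479.05 − 0.73(7085) = 307
Equilibrium: Y = 307 + 0.73Y + 1972.34
0.27Y = 2279.34, so Y = 2279.34/0.27 = 8442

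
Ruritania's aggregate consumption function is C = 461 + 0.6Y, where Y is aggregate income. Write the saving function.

S = Y − C = Y − (461 + 0.6Y) = -461 + (1 − 0.6)Y

S = -461 + 0.4Y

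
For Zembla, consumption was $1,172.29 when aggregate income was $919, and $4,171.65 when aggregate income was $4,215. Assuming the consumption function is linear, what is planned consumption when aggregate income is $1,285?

C = 1505.35

MPC = (4171.65 − 1172.29)/(4215 − 919) = 2999.36/3296 = 0.91
a = 1172.29 − 0.91(919) = 1172.29 − 836.29 = 336
C = 336 + 0.91(1285) = 336 + 1169.35 = 1505.35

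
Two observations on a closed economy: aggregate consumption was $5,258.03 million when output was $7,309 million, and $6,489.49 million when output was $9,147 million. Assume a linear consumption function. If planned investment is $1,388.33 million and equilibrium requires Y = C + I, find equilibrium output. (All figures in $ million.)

MPC = (6489.49 − 5258.03)/(9147 − 7309) = 1231.46/1838 = 0.67
a = 5258.03 − 0.67(7309) = 361
Equilibrium: Y = 361 + 0.67Y + 1388.33
0.33Y = 1749.33, so Y = 1749.33/0.33 = 5301

Y = 5301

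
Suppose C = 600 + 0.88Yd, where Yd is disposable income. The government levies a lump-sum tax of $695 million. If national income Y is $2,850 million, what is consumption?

C = 2496.4

Yd = Y − T = 2850 − 695 = 2155
C = 600 + 0.88(2155) = 600 + 1896.4 = 2496.4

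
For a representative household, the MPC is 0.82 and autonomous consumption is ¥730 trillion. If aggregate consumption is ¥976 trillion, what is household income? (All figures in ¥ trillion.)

Y = 300

730 + 0.82Y = 976
0.82Y = 246, so Y = 246/0.82 = 300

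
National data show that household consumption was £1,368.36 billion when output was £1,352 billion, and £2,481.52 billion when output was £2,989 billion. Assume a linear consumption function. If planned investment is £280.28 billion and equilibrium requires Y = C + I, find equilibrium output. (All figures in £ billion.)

MPC = (2481.52 − 1368.36)/(2989 − 1352) = 1113.16/1637 = 0.68
a = 1368.36 − 0.68(1352) = 449
Equilibrium: Y = 449 + 0.68Y + 280.28
0.32Y = 729.28, so Y = 729.28/0.32 = 2279

Y = 2279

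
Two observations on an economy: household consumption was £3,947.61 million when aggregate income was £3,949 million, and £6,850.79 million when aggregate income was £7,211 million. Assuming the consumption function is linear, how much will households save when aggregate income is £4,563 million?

S = 68.93

MPC = (6850.79 − 3947.61)/(7211 − 3949) = 2903.18/3262 = 0.89
a = 3947.61 − 0.89(3949) = 3947.61 − 3514.61 = 433
C = 433 + 0.89(4563) = 4494.07
S = 4563 − 4494.07 = 68.93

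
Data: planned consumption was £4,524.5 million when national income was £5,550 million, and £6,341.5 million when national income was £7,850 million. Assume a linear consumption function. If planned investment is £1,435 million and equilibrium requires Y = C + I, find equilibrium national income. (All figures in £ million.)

MPC = (6341.5 − 4524.5)/(7850 − 5550) = 1817/2300 = 0.79
a = 4524.5 − 0.79(5550) = 140
Equilibrium: Y = 140 + 0.79Y + 1435
0.21Y = 1575, so Y = 1575/0.21 = 7500

Y = 7500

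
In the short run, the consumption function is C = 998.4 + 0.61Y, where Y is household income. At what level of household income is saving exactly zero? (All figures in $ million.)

Y = 2560

At break-even, C = Y: 998.4 + 0.61Y = Y
0.39Y = 998.4, so Y = 998.4/0.39 = 2560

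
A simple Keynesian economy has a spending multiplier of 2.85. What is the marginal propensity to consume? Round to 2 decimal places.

MPC = 0.65

k = 1/(1 − MPC), so 1 − MPC = 1/k = 1/2.85 = 0.3509
MPC = 1 − 0.3509 = 0.65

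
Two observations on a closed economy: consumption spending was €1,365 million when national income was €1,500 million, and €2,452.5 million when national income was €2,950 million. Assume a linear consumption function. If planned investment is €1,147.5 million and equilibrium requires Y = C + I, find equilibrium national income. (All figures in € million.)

Y = 5550

MPC = (2452.5 − 1365)/(2950 − 1500) = 1087.5/1450 = 0.75
a = 1365 − 0.75(1500) = 240
Equilibrium: Y = 240 + 0.75Y + 1147.5
0.25Y = 1387.5, so Y = 1387.5/0.25 = 5550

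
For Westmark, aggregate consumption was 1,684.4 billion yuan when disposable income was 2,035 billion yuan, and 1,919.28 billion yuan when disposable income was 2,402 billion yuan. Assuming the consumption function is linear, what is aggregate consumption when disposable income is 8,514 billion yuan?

MPC = (1919.28 − 1684.4)/(2402 − 2035) = 234.88/367 = 0.64
a = 1684.4 − 0.64(2035) = 1684.4 − 1302.4 = 382
C = 382 + 0.64(8514) = 382 + 5448.96 = 5830.96

C = 5830.96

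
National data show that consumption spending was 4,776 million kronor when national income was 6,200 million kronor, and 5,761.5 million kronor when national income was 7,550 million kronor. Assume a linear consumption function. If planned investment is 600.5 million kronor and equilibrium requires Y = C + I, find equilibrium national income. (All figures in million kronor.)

MPC = (5761.5 − 4776)/(7550 − 6200) = 985.5/1350 = 0.73
a = 4776 − 0.73(6200) = 250
Equilibrium: Y = 250 + 0.73Y + 600.5
0.27Y = 850.5, so Y = 850.5/0.27 = 3150

Y = 3150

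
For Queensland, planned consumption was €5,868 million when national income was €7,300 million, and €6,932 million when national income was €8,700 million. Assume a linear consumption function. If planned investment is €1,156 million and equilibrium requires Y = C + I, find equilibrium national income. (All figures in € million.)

Y = 6150

MPC = (6932 − 5868)/(8700 − 7300) = 1064/1400 = 0.76
a = 5868 − 0.76(7300) = 320
Equilibrium: Y = 320 + 0.76Y + 1156
0.24Y = 1476, so Y = 1476/0.24 = 6150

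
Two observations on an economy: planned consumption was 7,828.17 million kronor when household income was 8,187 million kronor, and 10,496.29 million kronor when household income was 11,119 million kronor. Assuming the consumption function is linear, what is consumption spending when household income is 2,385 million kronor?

MPC = (10496.29 − 7828.17)/(11119 − 8187) = 2668.12/2932 = 0.91
a = 7828.17 − 0.91(8187) = 7828.17 − 7450.17 = 378
C = 378 + 0.91(2385) = 378 + 2170.35 = 2548.35

C = 2548.35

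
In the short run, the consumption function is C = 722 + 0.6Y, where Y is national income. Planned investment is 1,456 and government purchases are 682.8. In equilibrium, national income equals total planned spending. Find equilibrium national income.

Y = C + I + G = 722 + 0.6Y + 1456 + 682.8
Y − 0.6Y = 2860.8
0.4Y = 2860.8, so Y = 2860.8/0.4 = 7152

Y = 7152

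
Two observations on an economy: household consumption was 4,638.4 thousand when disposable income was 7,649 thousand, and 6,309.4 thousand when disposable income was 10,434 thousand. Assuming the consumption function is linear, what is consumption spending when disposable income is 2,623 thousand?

C = 1622.8

MPC = (6309.4 − 4638.4)/(10434 − 7649) = 1671/2785 = 0.6
a = 4638.4 − 0.6(7649) = 4638.4 − 4589.4 = 49
C = 49 + 0.6(2623) = 49 + 1573.8 = 1622.8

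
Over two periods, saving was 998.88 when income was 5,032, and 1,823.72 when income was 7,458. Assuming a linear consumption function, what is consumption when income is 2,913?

C = 2634.58

MPS = ΔS/ΔY = (1823.72 − 998.88)/(7458 − 5032) = 824.84/2426 = 0.34
MPC = 1 − MPS = 0.66
Autonomous saving = 998.88 − 0.34(5032) = -712, so a = 712
C = 712 + 0.66(2913) = 712 + 1922.58 = 2634.58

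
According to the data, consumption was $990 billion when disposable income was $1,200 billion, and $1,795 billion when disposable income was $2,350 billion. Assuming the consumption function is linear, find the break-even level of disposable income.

Y = 500

MPC = (1795 − 990)/(2350 − 1200) = 805/1150 = 0.7
a = 990 − 0.7(1200) = 990 − 840 = 150
Break-even: Y = a/(1−MPC) = 150/0.3 = 500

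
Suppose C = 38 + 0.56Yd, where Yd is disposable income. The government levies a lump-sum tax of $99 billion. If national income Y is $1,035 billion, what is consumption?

Yd = Y − T = 1035 − 99 = 936
C = 38 + 0.56(936) = 38 + 524.16 = 562.16

C = 562.16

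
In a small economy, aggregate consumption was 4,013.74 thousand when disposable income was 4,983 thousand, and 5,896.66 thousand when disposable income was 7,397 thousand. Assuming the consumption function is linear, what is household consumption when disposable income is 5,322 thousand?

MPC = (5896.66 − 4013.74)/(7397 − 4983) = 1882.92/2414 = 0.78
a = 4013.74 − 0.78(4983) = 4013.74 − 3886.74 = 127
C = 127 + 0.78(5322) = 127 + 4151.16 = 4278.16

C = 4278.16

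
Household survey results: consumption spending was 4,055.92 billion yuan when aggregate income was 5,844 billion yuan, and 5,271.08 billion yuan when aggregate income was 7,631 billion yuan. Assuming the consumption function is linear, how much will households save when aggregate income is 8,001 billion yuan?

S = 2478.32

MPC = (5271.08 − 4055.92)/(7631 − 5844) = 1215.16/1787 = 0.68
a = 4055.92 − 0.68(5844) = 4055.92 − 3973.92 = 82
C = 82 + 0.68(8001) = 5522.68
S = 8001 − 5522.68 = 2478.32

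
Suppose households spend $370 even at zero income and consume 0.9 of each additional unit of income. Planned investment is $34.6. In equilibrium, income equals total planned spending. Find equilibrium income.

Y = 4046

Y = C + I = 370 + 0.9Y + 34.6
Y − 0.9Y = 404.6
0.1Y = 404.6, so Y = 404.6/0.1 = 4046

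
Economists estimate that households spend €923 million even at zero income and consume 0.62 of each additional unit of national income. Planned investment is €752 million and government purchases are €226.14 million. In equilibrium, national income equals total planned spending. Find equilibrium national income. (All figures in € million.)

Y = C + I + G = 923 + 0.62Y + 752 + 226.14
Y − 0.62Y = 1901.14
0.38Y = 1901.14, so Y = 1901.14/0.38 = 5003

Y = 5003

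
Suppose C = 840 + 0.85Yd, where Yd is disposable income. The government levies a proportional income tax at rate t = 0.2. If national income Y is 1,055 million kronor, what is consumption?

C = 1557.4

Yd = (1 − 0.2)(1055) = 0.8(1055) = 844
C = 840 + 0.85(844) = 840 + 717.4 = 1557.4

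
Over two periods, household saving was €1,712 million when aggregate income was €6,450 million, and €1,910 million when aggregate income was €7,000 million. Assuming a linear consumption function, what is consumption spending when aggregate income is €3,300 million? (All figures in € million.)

C = 2722

MPS = ΔS/ΔY = (1910 − 1712)/(7000 − 6450) = 198/550 = 0.36
MPC = 1 − MPS = 0.64
Autonomous saving = 1712 − 0.36(6450) = -610, so a = 610
C = 610 + 0.64(3300) = 610 + 2112 = 2722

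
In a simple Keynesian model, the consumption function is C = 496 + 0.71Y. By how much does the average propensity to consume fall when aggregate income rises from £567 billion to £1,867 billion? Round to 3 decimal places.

ΔAPC = 0.609

At Y = 567: C = 496 + 0.71(567) = 898.57, APC = 898.57/567 = 1.5848
At Y = 1867: C = 1821.57, APC = 1821.57/1867 = 0.9757
Fall in APC = 1.5848 − 0.9757 = 0.6091 ≈ 0.609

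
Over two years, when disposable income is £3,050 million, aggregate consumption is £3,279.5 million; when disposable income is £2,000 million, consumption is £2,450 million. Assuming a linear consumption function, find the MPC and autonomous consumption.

MPC = ΔC/ΔY = (3279.5 − 2450)/(3050 − 2000) = 829.5/1050 = 0.79
a = C − MPC·Y = 2450 − 0.79(2000) = 2450 − 1580 = 870

MPC = 0.79; a = 870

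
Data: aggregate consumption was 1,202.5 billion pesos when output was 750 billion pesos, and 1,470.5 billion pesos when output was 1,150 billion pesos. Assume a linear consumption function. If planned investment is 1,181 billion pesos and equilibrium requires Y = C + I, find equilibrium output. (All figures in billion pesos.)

Y = 5700

MPC = (1470.5 − 1202.5)/(1150 − 750) = 268/400 = 0.67
a = 1202.5 − 0.67(750) = 700
Equilibrium: Y = 700 + 0.67Y + 1181
0.33Y = 1881, so Y = 1881/0.33 = 5700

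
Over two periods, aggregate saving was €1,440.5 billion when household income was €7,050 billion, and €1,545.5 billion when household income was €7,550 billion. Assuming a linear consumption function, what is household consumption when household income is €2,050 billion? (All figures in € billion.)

MPS = ΔS/ΔY = (1545.5 − 1440.5)/(7550 − 7050) = 105/500 = 0.21
MPC = 1 − MPS = 0.79
Autonomous saving = 1440.5 − 0.21(7050) = -40, so a = 40
C = 40 + 0.79(2050) = 40 + 1619.5 = 1659.5

C = 1659.5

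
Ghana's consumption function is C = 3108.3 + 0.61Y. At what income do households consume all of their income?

At break-even, C = Y: 3108.3 + 0.61Y = Y
0.39Y = 3108.3, so Y = 3108.3/0.39 = 7970

Y = 7970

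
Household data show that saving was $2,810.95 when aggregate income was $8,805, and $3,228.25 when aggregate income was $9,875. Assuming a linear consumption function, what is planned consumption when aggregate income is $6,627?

MPS = ΔS/ΔY = (3228.25 − 2810.95)/(9875 − 8805) = 417.3/1070 = 0.39
MPC = 1 − MPS = 0.61
Autonomous saving = 2810.95 − 0.39(8805) = -623, so a = 623
C = 623 + 0.61(6627) = 623 + 4042.47 = 4665.47

C = 4665.47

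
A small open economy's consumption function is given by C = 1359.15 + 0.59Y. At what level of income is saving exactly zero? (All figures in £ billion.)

At break-even, C = Y: 1359.15 + 0.59Y = Y
0.41Y = 1359.15, so Y = 1359.15/0.41 = 3315

Y = 3315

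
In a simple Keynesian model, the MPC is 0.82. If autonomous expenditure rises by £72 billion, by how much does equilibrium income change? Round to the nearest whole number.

The multiplier is 1/(1 − MPC) = 1/0.18.
ΔY = 72/0.18 = 400.00 ≈ 400

ΔY ≈ 400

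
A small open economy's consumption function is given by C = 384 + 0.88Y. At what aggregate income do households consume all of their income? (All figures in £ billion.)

At break-even, C = Y: 384 + 0.88Y = Y
0.12Y = 384, so Y = 384/0.12 = 3200

Y = 3200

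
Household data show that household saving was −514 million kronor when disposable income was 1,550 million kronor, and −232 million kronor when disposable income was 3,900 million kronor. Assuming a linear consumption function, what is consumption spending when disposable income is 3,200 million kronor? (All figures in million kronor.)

MPS = ΔS/ΔY = (-232 − (-514))/(3900 − 1550) = 282/2350 = 0.12
MPC = 1 − MPS = 0.88
Autonomous saving = -514 − 0.12(1550) = -700, so a = 700
C = 700 + 0.88(3200) = 700 + 2816 = 3516

C = 3516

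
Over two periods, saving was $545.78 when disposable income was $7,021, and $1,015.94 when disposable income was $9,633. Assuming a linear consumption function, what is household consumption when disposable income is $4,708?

MPS = ΔS/ΔY = (1015.94 − 545.78)/(9633 − 7021) = 470.16/2612 = 0.18
MPC = 1 − MPS = 0.82
Autonomous saving = 545.78 − 0.18(7021) = -718, so a = 718
C = 718 + 0.82(4708) = 718 + 3860.56 = 4578.56

C = 4578.56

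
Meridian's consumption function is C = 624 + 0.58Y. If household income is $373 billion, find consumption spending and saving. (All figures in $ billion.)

C = 624 + 0.58(373) = 624 + 216.34 = 840.34
S = Y − C = 373 − 840.34 = -467.34

C = 840.34; S = -467.34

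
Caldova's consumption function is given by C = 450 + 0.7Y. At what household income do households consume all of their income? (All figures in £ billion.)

At break-even, C = Y: 450 + 0.7Y = Y
0.3Y = 450, so Y = 450/0.3 = 1500

Y = 1500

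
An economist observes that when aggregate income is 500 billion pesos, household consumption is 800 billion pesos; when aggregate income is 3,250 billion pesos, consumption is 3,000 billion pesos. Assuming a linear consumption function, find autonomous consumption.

MPC = ΔC/ΔY = (3000 − 800)/(3250 − 500) = 2200/2750 = 0.8
a = C − MPC·Y = 800 − 0.8(500) = 800 − 400 = 400

a = 400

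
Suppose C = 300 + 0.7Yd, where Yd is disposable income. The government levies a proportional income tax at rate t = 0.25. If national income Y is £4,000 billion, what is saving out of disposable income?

S = 600

Yd = (1 − 0.25)(4000) = 0.75(4000) = 3000
C = 300 + 0.7(3000) = 300 + 2100 = 2400
S = Yd − C = 3000 − 2400 = 600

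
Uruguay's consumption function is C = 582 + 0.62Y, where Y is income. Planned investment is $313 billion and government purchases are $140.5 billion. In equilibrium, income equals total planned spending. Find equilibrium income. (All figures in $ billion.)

Y = 2725

Y = C + I + G = 582 + 0.62Y + 313 + 140.5
Y − 0.62Y = 1035.5
0.38Y = 1035.5, so Y = 1035.5/0.38 = 2725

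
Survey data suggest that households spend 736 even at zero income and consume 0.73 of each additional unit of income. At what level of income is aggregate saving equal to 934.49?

S = Y − C = -736 + 0.27Y
-736 + 0.27Y = 934.49, so 0.27Y = 1670.49 and Y = 6187

Y = 6187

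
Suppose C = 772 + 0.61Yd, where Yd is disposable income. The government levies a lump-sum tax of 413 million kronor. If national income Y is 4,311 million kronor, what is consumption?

Yd = Y − T = 4311 − 413 = 3898
C = 772 + 0.61(3898) = 772 + 2377.78 = 3149.78

C = 3149.78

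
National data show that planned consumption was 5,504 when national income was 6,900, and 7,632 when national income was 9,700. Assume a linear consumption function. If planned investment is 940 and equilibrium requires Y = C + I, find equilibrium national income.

MPC = (7632 − 5504)/(9700 − 6900) = 2128/2800 = 0.76
a = 5504 − 0.76(6900) = 260
Equilibrium: Y = 260 + 0.76Y + 940
0.24Y = 1200, so Y = 1200/0.24 = 5000

Y = 5000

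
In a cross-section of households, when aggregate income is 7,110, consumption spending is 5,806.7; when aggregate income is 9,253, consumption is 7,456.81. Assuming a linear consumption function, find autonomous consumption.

MPC = ΔC/ΔY = (7456.81 − 5806.7)/(9253 − 7110) = 1650.11/2143 = 0.77
a = C − MPC·Y = 5806.7 − 0.77(7110) = 5806.7 − 5474.7 = 332

a = 332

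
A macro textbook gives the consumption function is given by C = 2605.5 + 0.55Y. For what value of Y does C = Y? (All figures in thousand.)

Y = 5790

At break-even, C = Y: 2605.5 + 0.55Y = Y
0.45Y = 2605.5, so Y = 2605.5/0.45 = 5790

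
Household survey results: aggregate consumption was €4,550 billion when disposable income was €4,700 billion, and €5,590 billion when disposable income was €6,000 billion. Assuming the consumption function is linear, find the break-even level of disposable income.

MPC = (5590 − 4550)/(6000 − 4700) = 1040/1300 = 0.8
a = 4550 − 0.8(4700) = 4550 − 3760 = 790
Break-even: Y = a/(1−MPC) = 790/0.2 = 3950

Y = 3950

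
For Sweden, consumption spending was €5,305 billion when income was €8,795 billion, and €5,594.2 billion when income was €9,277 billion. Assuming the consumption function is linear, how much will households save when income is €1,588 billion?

S = 607.2

MPC = (5594.2 − 5305)/(9277 − 8795) = 289.2/482 = 0.6
a = 5305 − 0.6(8795) = 5305 − 5277 = 28
C = 28 + 0.6(1588) = 980.8
S = 1588 − 980.8 = 607.2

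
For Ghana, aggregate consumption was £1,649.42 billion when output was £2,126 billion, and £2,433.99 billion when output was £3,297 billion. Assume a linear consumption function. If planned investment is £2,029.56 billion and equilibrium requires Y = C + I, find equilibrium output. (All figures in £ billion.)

MPC = (2433.99 − 1649.42)/(3297 − 2126) = 784.57/1171 = 0.67
a = 1649.42 − 0.67(2126) = 225
Equilibrium: Y = 225 + 0.67Y + 2029.56
0.33Y = 2254.56, so Y = 2254.56/0.33 = 6832

Y = 6832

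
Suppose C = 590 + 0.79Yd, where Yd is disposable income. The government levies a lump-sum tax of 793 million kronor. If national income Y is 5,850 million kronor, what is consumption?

Yd = Y − T = 5850 − 793 = 5057
C = 590 + 0.79(5057) = 590 + 3995.03 = 4585.03

C = 4585.03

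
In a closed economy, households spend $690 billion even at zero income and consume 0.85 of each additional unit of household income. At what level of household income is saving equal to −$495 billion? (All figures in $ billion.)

Y = 1300

S = Y − C = -690 + 0.15Y
-690 + 0.15Y = -495, so 0.15Y = 195 and Y = 1300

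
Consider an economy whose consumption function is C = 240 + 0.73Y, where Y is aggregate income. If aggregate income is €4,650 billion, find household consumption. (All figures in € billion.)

C = 240 + 0.73(4650) = 240 + 3394.5 = 3634.5

C = 3634.5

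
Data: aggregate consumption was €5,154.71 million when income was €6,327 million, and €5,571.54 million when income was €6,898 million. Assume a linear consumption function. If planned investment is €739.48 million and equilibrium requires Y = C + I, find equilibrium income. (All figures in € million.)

MPC = (5571.54 − 5154.71)/(6898 − 6327) = 416.83/571 = 0.73
a = 5154.71 − 0.73(6327) = 536
Equilibrium: Y = 536 + 0.73Y + 739.48
0.27Y = 1275.48, so Y = 1275.48/0.27 = 4724

Y = 4724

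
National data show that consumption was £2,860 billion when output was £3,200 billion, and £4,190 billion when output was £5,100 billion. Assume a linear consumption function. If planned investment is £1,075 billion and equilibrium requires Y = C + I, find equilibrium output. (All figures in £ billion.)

Y = 5650

MPC = (4190 − 2860)/(5100 − 3200) = 1330/1900 = 0.7
a = 2860 − 0.7(3200) = 620
Equilibrium: Y = 620 + 0.7Y + 1075
0.3Y = 1695, so Y = 1695/0.3 = 5650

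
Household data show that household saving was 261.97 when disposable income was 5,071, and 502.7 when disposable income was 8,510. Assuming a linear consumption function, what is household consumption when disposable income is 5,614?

MPS = ΔS/ΔY = (502.7 − 261.97)/(8510 − 5071) = 240.73/3439 = 0.07
MPC = 1 − MPS = 0.93
Autonomous saving = 261.97 − 0.07(5071) = -93, so a = 93
C = 93 + 0.93(5614) = 93 + 5221.02 = 5314.02

C = 5314.02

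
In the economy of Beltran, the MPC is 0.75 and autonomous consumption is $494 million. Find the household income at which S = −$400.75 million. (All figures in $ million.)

Y = 373

S = Y − C = -494 + 0.25Y
-494 + 0.25Y = -400.75, so 0.25Y = 93.25 and Y = 373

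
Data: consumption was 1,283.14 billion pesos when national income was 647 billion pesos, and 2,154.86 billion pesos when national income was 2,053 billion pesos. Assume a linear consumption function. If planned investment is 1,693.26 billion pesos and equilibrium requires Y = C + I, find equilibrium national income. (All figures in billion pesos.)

Y = 6777

MPC = (2154.86 − 1283.14)/(2053 − 647) = 871.72/1406 = 0.62
a = 1283.14 − 0.62(647) = 882
Equilibrium: Y = 882 + 0.62Y + 1693.26
0.38Y = 2575.26, so Y = 2575.26/0.38 = 6777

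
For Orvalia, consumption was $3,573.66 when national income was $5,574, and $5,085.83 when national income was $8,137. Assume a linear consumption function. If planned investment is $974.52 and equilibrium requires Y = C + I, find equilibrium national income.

Y = 3072

MPC = (5085.83 − 3573.66)/(8137 − 5574) = 1512.17/2563 = 0.59
a = 3573.66 − 0.59(5574) = 285
Equilibrium: Y = 285 + 0.59Y + 974.52
0.41Y = 1259.52, so Y = 1259.52/0.41 = 3072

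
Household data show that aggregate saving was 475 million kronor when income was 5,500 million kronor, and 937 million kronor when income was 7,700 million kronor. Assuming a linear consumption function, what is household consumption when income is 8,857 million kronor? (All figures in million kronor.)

MPS = ΔS/ΔY = (937 − 475)/(7700 − 5500) = 462/2200 = 0.21
MPC = 1 − MPS = 0.79
Autonomous saving = 475 − 0.21(5500) = -680, so a = 680
C = 680 + 0.79(8857) = 680 + 6997.03 = 7677.03

C = 7677.03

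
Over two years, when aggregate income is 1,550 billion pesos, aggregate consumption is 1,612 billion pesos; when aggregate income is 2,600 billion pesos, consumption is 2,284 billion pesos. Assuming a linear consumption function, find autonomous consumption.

MPC = ΔC/ΔY = (2284 − 1612)/(2600 − 1550) = 672/1050 = 0.64
a = C − MPC·Y = 1612 − 0.64(1550) = 1612 − 992 = 620

a = 620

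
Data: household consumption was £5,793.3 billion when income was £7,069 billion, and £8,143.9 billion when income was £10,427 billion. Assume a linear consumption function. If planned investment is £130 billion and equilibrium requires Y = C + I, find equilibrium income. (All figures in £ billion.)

Y = 3250

MPC = (8143.9 − 5793.3)/(10427 − 7069) = 2350.6/3358 = 0.7
a = 5793.3 − 0.7(7069) = 845
Equilibrium: Y = 845 + 0.7Y + 130
0.3Y = 975, so Y = 975/0.3 = 3250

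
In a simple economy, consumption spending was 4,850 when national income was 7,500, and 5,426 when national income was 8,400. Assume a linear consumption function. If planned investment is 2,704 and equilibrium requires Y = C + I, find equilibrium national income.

MPC = (5426 − 4850)/(8400 − 7500) = 576/900 = 0.64
a = 4850 − 0.64(7500) = 50
Equilibrium: Y = 50 + 0.64Y + 2704
0.36Y = 2754, so Y = 2754/0.36 = 7650

Y = 7650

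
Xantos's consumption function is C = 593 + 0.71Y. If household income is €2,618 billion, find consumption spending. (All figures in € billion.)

C = 2451.78

C = 593 + 0.71(2618) = 593 + 1858.78 = 2451.78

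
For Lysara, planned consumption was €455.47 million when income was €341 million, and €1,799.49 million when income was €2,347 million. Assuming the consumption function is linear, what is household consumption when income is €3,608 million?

MPC = (1799.49 − 455.47)/(2347 − 341) = 1344.02/2006 = 0.67
a = 455.47 − 0.67(341) = 455.47 − 228.47 = 227
C = 227 + 0.67(3608) = 227 + 2417.36 = 2644.36

C = 2644.36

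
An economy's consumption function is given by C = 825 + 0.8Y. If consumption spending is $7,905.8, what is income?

825 + 0.8Y = 7905.8
0.8Y = 7080.8, so Y = 7080.8/0.8 = 8851

Y = 8851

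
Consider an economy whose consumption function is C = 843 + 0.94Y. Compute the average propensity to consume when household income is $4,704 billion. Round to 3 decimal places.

C = 843 + 0.94(4704) = 5264.76
APC = C/Y = 5264.76/4704 = 1.119

APC = 1.119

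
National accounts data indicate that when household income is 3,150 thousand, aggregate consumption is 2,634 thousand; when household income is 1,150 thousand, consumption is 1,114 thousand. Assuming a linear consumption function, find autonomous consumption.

a = 240

MPC = ΔC/ΔY = (2634 − 1114)/(3150 − 1150) = 1520/2000 = 0.76
a = C − MPC·Y = 1114 − 0.76(1150) = 1114 − 874 = 240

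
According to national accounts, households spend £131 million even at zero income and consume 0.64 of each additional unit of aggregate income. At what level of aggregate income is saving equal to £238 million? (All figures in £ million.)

S = Y − C = -131 + 0.36Y
-131 + 0.36Y = 238, so 0.36Y = 369 and Y = 1025

Y = 1025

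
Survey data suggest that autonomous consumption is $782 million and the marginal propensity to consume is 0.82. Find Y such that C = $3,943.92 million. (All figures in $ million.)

Y = 3856

782 + 0.82Y = 3943.92
0.82Y = 3161.92, so Y = 3161.92/0.82 = 3856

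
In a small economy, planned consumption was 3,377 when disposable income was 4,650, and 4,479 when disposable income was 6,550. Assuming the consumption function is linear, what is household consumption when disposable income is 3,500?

MPC = (4479 − 3377)/(6550 − 4650) = 1102/1900 = 0.58
a = 3377 − 0.58(4650) = 3377 − 2697 = 680
C = 680 + 0.58(3500) = 680 + 2030 = 2710

C = 2710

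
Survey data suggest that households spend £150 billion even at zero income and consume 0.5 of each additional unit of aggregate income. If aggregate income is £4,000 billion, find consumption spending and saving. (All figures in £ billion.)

C = 2150; S = 1850

C = 150 + 0.5(4000) = 150 + 2000 = 2150
S = Y − C = 4000 − 2150 = 1850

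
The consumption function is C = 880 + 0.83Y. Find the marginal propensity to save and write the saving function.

MPS = 0.17; S = -880 + 0.17Y

MPS = 1 − MPC = 1 − 0.83 = 0.17
S = Y − C = -880 + 0.17Y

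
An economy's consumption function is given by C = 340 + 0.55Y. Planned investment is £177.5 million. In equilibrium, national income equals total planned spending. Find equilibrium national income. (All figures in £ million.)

Y = 1150

Y = C + I = 340 + 0.55Y + 177.5
Y − 0.55Y = 517.5
0.45Y = 517.5, so Y = 517.5/0.45 = 1150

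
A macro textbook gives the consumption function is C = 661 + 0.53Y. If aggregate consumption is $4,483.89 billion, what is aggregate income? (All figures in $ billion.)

661 + 0.53Y = 4483.89
0.53Y = 3822.89, so Y = 3822.89/0.53 = 7213

Y = 7213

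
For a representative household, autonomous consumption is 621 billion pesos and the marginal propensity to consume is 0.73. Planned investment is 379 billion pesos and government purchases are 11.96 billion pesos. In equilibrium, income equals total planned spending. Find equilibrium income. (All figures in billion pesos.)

Y = 3748

Y = C + I + G = 621 + 0.73Y + 379 + 11.96
Y − 0.73Y = 1011.96
0.27Y = 1011.96, so Y = 1011.96/0.27 = 3748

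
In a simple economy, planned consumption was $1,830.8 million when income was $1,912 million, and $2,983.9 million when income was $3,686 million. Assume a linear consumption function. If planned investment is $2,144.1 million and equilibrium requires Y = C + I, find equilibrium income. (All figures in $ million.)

Y = 7806

MPC = (2983.9 − 1830.8)/(3686 − 1912) = 1153.1/1774 = 0.65
a = 1830.8 − 0.65(1912) = 588
Equilibrium: Y = 588 + 0.65Y + 2144.1
0.35Y = 2732.1, so Y = 2732.1/0.35 = 7806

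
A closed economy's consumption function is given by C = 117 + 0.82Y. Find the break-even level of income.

At break-even, C = Y: 117 + 0.82Y = Y
0.18Y = 117, so Y = 117/0.18 = 650

Y = 650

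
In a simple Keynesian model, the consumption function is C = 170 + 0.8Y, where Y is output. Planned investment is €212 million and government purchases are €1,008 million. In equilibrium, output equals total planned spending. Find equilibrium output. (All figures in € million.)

Y = C + I + G = 170 + 0.8Y + 212 + 1008
Y − 0.8Y = 1390
0.2Y = 1390, so Y = 1390/0.2 = 6950

Y = 6950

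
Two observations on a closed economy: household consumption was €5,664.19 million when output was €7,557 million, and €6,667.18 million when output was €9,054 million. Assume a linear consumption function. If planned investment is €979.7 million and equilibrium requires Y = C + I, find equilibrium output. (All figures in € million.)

MPC = (6667.18 − 5664.19)/(9054 − 7557) = 1002.99/1497 = 0.67
a = 5664.19 − 0.67(7557) = 601
Equilibrium: Y = 601 + 0.67Y + 979.7
0.33Y = 1580.7, so Y = 1580.7/0.33 = 4790

Y = 4790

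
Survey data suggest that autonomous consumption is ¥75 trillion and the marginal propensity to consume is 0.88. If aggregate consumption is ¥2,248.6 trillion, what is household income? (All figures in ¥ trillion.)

75 + 0.88Y = 2248.6
0.88Y = 2173.6, so Y = 2173.6/0.88 = 2470

Y = 2470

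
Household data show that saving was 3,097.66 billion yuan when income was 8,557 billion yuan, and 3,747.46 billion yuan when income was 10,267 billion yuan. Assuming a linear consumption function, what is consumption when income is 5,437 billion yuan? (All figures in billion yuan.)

MPS = ΔS/ΔY = (3747.46 − 3097.66)/(10267 − 8557) = 649.8/1710 = 0.38
MPC = 1 − MPS = 0.62
Autonomous saving = 3097.66 − 0.38(8557) = -154, so a = 154
C = 154 + 0.62(5437) = 154 + 3370.94 = 3524.94

C = 3524.94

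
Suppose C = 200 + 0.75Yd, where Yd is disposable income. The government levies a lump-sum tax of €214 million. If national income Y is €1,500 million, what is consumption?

Yd = Y − T = 1500 − 214 = 1286
C = 200 + 0.75(1286) = 200 + 964.5 = 1164.5

C = 1164.5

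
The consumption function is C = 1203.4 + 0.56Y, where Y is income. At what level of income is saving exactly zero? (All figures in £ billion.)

At break-even, C = Y: 1203.4 + 0.56Y = Y
0.44Y = 1203.4, so Y = 1203.4/0.44 = 2735

Y = 2735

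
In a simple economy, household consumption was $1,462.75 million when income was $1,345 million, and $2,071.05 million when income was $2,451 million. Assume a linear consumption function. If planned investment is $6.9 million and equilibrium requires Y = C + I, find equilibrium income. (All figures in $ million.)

Y = 1622

MPC = (2071.05 − 1462.75)/(2451 − 1345) = 608.3/1106 = 0.55
a = 1462.75 − 0.55(1345) = 723
Equilibrium: Y = 723 + 0.55Y + 6.9
0.45Y = 729.9, so Y = 729.9/0.45 = 1622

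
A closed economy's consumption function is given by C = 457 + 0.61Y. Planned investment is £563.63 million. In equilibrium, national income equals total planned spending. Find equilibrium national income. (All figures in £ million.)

Y = 2617

Y = C + I = 457 + 0.61Y + 563.63
Y − 0.61Y = 1020.63
0.39Y = 1020.63, so Y = 1020.63/0.39 = 2617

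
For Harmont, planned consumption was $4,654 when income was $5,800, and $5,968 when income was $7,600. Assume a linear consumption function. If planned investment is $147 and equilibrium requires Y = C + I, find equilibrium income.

MPC = (5968 − 4654)/(7600 − 5800) = 1314/1800 = 0.73
a = 4654 − 0.73(5800) = 420
Equilibrium: Y = 420 + 0.73Y + 147
0.27Y = 567, so Y = 567/0.27 = 2100

Y = 2100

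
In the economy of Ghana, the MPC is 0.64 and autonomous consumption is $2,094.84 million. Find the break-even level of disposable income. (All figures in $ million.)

At break-even, C = Y: 2094.84 + 0.64Y = Y
0.36Y = 2094.84, so Y = 2094.84/0.36 = 5819

Y = 5819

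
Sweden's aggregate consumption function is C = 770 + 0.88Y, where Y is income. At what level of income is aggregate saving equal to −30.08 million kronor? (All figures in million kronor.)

S = Y − C = -770 + 0.12Y
-770 + 0.12Y = -30.08, so 0.12Y = 739.92 and Y = 6166

Y = 6166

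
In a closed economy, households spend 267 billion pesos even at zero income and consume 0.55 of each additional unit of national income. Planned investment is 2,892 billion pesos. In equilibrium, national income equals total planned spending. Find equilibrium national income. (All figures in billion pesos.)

Y = 7020

Y = C + I = 267 + 0.55Y + 2892
Y − 0.55Y = 3159
0.45Y = 3159, so Y = 3159/0.45 = 7020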